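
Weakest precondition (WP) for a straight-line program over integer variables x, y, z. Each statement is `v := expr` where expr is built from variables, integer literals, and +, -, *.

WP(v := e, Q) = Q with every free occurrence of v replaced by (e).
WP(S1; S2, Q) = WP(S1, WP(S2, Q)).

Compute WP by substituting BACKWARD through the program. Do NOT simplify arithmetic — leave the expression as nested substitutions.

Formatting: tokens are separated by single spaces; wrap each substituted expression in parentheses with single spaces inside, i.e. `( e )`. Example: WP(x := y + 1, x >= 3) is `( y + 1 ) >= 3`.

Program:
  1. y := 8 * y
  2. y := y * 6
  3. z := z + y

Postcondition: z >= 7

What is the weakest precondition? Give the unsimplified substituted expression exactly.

post: z >= 7
stmt 3: z := z + y  -- replace 1 occurrence(s) of z with (z + y)
  => ( z + y ) >= 7
stmt 2: y := y * 6  -- replace 1 occurrence(s) of y with (y * 6)
  => ( z + ( y * 6 ) ) >= 7
stmt 1: y := 8 * y  -- replace 1 occurrence(s) of y with (8 * y)
  => ( z + ( ( 8 * y ) * 6 ) ) >= 7

Answer: ( z + ( ( 8 * y ) * 6 ) ) >= 7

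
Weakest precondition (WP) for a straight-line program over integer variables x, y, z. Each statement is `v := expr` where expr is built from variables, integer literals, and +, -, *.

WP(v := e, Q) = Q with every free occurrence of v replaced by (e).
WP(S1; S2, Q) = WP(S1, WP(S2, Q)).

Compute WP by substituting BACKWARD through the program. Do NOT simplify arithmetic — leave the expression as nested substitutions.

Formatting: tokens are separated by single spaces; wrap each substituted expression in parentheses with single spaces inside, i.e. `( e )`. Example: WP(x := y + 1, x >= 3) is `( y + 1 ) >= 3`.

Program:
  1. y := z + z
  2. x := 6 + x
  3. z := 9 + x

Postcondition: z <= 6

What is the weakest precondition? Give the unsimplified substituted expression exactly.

Answer: ( 9 + ( 6 + x ) ) <= 6

Derivation:
post: z <= 6
stmt 3: z := 9 + x  -- replace 1 occurrence(s) of z with (9 + x)
  => ( 9 + x ) <= 6
stmt 2: x := 6 + x  -- replace 1 occurrence(s) of x with (6 + x)
  => ( 9 + ( 6 + x ) ) <= 6
stmt 1: y := z + z  -- replace 0 occurrence(s) of y with (z + z)
  => ( 9 + ( 6 + x ) ) <= 6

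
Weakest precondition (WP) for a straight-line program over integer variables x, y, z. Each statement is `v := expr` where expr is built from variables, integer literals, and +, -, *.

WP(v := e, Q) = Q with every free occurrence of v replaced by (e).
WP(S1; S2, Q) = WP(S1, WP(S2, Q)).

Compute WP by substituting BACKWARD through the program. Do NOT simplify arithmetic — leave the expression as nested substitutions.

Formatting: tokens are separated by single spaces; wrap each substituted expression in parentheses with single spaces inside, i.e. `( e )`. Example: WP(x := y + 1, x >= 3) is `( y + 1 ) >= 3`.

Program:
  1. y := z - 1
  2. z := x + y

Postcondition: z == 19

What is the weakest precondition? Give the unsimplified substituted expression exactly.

post: z == 19
stmt 2: z := x + y  -- replace 1 occurrence(s) of z with (x + y)
  => ( x + y ) == 19
stmt 1: y := z - 1  -- replace 1 occurrence(s) of y with (z - 1)
  => ( x + ( z - 1 ) ) == 19

Answer: ( x + ( z - 1 ) ) == 19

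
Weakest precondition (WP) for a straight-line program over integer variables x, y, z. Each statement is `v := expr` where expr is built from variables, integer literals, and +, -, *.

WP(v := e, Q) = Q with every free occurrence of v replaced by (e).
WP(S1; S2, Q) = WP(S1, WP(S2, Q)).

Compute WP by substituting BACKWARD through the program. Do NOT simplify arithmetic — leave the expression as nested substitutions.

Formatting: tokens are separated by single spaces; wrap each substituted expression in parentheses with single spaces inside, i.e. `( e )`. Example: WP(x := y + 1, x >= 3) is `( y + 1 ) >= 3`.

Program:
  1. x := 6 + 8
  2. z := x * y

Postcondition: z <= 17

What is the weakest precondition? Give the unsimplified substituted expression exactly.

Answer: ( ( 6 + 8 ) * y ) <= 17

Derivation:
post: z <= 17
stmt 2: z := x * y  -- replace 1 occurrence(s) of z with (x * y)
  => ( x * y ) <= 17
stmt 1: x := 6 + 8  -- replace 1 occurrence(s) of x with (6 + 8)
  => ( ( 6 + 8 ) * y ) <= 17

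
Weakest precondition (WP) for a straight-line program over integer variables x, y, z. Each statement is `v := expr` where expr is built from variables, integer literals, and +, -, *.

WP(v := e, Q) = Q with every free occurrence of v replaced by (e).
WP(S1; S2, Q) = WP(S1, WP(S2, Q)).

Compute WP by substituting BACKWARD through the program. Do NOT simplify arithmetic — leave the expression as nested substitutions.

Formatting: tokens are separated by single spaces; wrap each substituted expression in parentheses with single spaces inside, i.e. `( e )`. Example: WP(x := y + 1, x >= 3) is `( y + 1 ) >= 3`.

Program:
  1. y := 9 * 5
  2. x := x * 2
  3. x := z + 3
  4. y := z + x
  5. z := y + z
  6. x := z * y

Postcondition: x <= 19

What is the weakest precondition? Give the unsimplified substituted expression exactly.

post: x <= 19
stmt 6: x := z * y  -- replace 1 occurrence(s) of x with (z * y)
  => ( z * y ) <= 19
stmt 5: z := y + z  -- replace 1 occurrence(s) of z with (y + z)
  => ( ( y + z ) * y ) <= 19
stmt 4: y := z + x  -- replace 2 occurrence(s) of y with (z + x)
  => ( ( ( z + x ) + z ) * ( z + x ) ) <= 19
stmt 3: x := z + 3  -- replace 2 occurrence(s) of x with (z + 3)
  => ( ( ( z + ( z + 3 ) ) + z ) * ( z + ( z + 3 ) ) ) <= 19
stmt 2: x := x * 2  -- replace 0 occurrence(s) of x with (x * 2)
  => ( ( ( z + ( z + 3 ) ) + z ) * ( z + ( z + 3 ) ) ) <= 19
stmt 1: y := 9 * 5  -- replace 0 occurrence(s) of y with (9 * 5)
  => ( ( ( z + ( z + 3 ) ) + z ) * ( z + ( z + 3 ) ) ) <= 19

Answer: ( ( ( z + ( z + 3 ) ) + z ) * ( z + ( z + 3 ) ) ) <= 19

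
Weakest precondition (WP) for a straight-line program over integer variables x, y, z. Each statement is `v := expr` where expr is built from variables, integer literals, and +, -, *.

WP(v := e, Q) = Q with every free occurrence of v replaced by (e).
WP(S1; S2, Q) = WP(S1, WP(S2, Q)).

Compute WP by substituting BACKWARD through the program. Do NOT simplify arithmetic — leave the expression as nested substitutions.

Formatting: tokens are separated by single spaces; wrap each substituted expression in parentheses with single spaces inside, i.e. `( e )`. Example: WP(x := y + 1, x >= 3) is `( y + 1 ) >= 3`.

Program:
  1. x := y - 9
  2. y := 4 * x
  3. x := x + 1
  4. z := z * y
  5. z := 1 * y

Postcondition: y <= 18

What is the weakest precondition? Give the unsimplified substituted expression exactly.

Answer: ( 4 * ( y - 9 ) ) <= 18

Derivation:
post: y <= 18
stmt 5: z := 1 * y  -- replace 0 occurrence(s) of z with (1 * y)
  => y <= 18
stmt 4: z := z * y  -- replace 0 occurrence(s) of z with (z * y)
  => y <= 18
stmt 3: x := x + 1  -- replace 0 occurrence(s) of x with (x + 1)
  => y <= 18
stmt 2: y := 4 * x  -- replace 1 occurrence(s) of y with (4 * x)
  => ( 4 * x ) <= 18
stmt 1: x := y - 9  -- replace 1 occurrence(s) of x with (y - 9)
  => ( 4 * ( y - 9 ) ) <= 18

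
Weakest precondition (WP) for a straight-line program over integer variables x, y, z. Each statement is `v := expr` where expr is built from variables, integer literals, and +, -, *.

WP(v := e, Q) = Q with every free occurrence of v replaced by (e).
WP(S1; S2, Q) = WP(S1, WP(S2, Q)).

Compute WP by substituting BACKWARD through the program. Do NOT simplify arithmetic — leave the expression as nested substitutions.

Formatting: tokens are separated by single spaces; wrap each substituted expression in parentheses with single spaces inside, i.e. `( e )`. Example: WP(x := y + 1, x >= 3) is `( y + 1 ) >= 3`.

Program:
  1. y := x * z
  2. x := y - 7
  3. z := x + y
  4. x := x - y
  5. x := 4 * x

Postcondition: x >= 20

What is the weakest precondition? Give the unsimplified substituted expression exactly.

Answer: ( 4 * ( ( ( x * z ) - 7 ) - ( x * z ) ) ) >= 20

Derivation:
post: x >= 20
stmt 5: x := 4 * x  -- replace 1 occurrence(s) of x with (4 * x)
  => ( 4 * x ) >= 20
stmt 4: x := x - y  -- replace 1 occurrence(s) of x with (x - y)
  => ( 4 * ( x - y ) ) >= 20
stmt 3: z := x + y  -- replace 0 occurrence(s) of z with (x + y)
  => ( 4 * ( x - y ) ) >= 20
stmt 2: x := y - 7  -- replace 1 occurrence(s) of x with (y - 7)
  => ( 4 * ( ( y - 7 ) - y ) ) >= 20
stmt 1: y := x * z  -- replace 2 occurrence(s) of y with (x * z)
  => ( 4 * ( ( ( x * z ) - 7 ) - ( x * z ) ) ) >= 20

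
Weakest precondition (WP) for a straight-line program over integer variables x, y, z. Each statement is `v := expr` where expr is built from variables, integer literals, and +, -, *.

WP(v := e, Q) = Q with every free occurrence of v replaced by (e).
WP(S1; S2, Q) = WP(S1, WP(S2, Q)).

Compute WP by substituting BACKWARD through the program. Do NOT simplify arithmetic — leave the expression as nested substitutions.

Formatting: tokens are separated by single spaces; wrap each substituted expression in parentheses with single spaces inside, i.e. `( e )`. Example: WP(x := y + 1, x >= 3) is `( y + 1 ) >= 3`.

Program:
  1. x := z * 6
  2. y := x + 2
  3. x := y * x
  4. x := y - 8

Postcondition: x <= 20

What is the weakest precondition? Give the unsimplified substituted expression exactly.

post: x <= 20
stmt 4: x := y - 8  -- replace 1 occurrence(s) of x with (y - 8)
  => ( y - 8 ) <= 20
stmt 3: x := y * x  -- replace 0 occurrence(s) of x with (y * x)
  => ( y - 8 ) <= 20
stmt 2: y := x + 2  -- replace 1 occurrence(s) of y with (x + 2)
  => ( ( x + 2 ) - 8 ) <= 20
stmt 1: x := z * 6  -- replace 1 occurrence(s) of x with (z * 6)
  => ( ( ( z * 6 ) + 2 ) - 8 ) <= 20

Answer: ( ( ( z * 6 ) + 2 ) - 8 ) <= 20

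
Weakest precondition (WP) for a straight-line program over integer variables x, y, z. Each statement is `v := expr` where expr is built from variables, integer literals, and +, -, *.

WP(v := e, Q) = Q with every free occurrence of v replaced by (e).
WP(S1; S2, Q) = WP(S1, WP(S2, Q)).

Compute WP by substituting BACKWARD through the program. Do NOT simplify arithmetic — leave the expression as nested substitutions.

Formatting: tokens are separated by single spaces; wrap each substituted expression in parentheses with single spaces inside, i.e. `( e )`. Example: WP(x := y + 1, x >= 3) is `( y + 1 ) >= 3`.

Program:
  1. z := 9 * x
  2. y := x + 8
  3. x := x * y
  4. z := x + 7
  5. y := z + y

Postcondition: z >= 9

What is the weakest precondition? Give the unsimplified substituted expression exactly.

post: z >= 9
stmt 5: y := z + y  -- replace 0 occurrence(s) of y with (z + y)
  => z >= 9
stmt 4: z := x + 7  -- replace 1 occurrence(s) of z with (x + 7)
  => ( x + 7 ) >= 9
stmt 3: x := x * y  -- replace 1 occurrence(s) of x with (x * y)
  => ( ( x * y ) + 7 ) >= 9
stmt 2: y := x + 8  -- replace 1 occurrence(s) of y with (x + 8)
  => ( ( x * ( x + 8 ) ) + 7 ) >= 9
stmt 1: z := 9 * x  -- replace 0 occurrence(s) of z with (9 * x)
  => ( ( x * ( x + 8 ) ) + 7 ) >= 9

Answer: ( ( x * ( x + 8 ) ) + 7 ) >= 9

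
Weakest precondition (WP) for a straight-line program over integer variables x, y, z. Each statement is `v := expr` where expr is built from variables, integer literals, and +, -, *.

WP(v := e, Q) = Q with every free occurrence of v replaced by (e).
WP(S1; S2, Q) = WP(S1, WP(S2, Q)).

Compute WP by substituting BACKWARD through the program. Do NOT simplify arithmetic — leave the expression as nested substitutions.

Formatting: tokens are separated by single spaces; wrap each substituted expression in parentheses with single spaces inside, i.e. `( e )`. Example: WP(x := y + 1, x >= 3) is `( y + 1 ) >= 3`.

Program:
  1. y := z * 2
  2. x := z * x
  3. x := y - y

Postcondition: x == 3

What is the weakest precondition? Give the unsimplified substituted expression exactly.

Answer: ( ( z * 2 ) - ( z * 2 ) ) == 3

Derivation:
post: x == 3
stmt 3: x := y - y  -- replace 1 occurrence(s) of x with (y - y)
  => ( y - y ) == 3
stmt 2: x := z * x  -- replace 0 occurrence(s) of x with (z * x)
  => ( y - y ) == 3
stmt 1: y := z * 2  -- replace 2 occurrence(s) of y with (z * 2)
  => ( ( z * 2 ) - ( z * 2 ) ) == 3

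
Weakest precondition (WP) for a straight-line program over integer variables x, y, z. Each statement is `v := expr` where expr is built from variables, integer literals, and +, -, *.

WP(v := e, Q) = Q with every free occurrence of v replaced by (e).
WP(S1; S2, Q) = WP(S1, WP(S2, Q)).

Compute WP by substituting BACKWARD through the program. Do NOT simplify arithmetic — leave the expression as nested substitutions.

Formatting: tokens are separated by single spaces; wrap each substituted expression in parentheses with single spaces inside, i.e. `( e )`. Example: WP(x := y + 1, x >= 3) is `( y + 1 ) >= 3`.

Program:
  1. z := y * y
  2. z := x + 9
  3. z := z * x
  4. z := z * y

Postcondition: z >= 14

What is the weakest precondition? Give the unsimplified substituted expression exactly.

post: z >= 14
stmt 4: z := z * y  -- replace 1 occurrence(s) of z with (z * y)
  => ( z * y ) >= 14
stmt 3: z := z * x  -- replace 1 occurrence(s) of z with (z * x)
  => ( ( z * x ) * y ) >= 14
stmt 2: z := x + 9  -- replace 1 occurrence(s) of z with (x + 9)
  => ( ( ( x + 9 ) * x ) * y ) >= 14
stmt 1: z := y * y  -- replace 0 occurrence(s) of z with (y * y)
  => ( ( ( x + 9 ) * x ) * y ) >= 14

Answer: ( ( ( x + 9 ) * x ) * y ) >= 14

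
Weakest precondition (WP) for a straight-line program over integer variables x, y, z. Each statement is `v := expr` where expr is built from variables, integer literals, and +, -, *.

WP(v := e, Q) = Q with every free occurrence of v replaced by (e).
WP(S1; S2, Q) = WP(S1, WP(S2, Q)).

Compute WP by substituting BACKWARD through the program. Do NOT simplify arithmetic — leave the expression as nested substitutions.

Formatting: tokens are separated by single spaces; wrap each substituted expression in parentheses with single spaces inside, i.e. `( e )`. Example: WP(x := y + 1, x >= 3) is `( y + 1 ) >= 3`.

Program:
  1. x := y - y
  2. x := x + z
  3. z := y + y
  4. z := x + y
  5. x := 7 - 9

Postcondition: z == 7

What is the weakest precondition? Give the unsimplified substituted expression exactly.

post: z == 7
stmt 5: x := 7 - 9  -- replace 0 occurrence(s) of x with (7 - 9)
  => z == 7
stmt 4: z := x + y  -- replace 1 occurrence(s) of z with (x + y)
  => ( x + y ) == 7
stmt 3: z := y + y  -- replace 0 occurrence(s) of z with (y + y)
  => ( x + y ) == 7
stmt 2: x := x + z  -- replace 1 occurrence(s) of x with (x + z)
  => ( ( x + z ) + y ) == 7
stmt 1: x := y - y  -- replace 1 occurrence(s) of x with (y - y)
  => ( ( ( y - y ) + z ) + y ) == 7

Answer: ( ( ( y - y ) + z ) + y ) == 7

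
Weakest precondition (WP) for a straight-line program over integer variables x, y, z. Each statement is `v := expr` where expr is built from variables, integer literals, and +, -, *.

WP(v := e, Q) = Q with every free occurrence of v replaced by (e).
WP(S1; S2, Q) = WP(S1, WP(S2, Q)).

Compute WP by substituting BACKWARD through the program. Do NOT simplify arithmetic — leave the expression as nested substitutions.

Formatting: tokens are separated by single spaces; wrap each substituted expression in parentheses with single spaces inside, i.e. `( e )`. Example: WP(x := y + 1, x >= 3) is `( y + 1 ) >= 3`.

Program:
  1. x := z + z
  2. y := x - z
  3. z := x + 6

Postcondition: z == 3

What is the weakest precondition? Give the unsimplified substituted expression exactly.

Answer: ( ( z + z ) + 6 ) == 3

Derivation:
post: z == 3
stmt 3: z := x + 6  -- replace 1 occurrence(s) of z with (x + 6)
  => ( x + 6 ) == 3
stmt 2: y := x - z  -- replace 0 occurrence(s) of y with (x - z)
  => ( x + 6 ) == 3
stmt 1: x := z + z  -- replace 1 occurrence(s) of x with (z + z)
  => ( ( z + z ) + 6 ) == 3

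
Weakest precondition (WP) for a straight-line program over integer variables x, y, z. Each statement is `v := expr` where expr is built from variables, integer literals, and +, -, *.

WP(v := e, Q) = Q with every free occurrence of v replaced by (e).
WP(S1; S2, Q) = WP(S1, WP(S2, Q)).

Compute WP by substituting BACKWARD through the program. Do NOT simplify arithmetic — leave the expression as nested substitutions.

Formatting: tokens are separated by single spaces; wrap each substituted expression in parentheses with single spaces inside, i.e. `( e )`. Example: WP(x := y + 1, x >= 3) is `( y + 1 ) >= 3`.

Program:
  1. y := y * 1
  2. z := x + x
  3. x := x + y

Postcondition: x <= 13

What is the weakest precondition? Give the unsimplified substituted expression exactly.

Answer: ( x + ( y * 1 ) ) <= 13

Derivation:
post: x <= 13
stmt 3: x := x + y  -- replace 1 occurrence(s) of x with (x + y)
  => ( x + y ) <= 13
stmt 2: z := x + x  -- replace 0 occurrence(s) of z with (x + x)
  => ( x + y ) <= 13
stmt 1: y := y * 1  -- replace 1 occurrence(s) of y with (y * 1)
  => ( x + ( y * 1 ) ) <= 13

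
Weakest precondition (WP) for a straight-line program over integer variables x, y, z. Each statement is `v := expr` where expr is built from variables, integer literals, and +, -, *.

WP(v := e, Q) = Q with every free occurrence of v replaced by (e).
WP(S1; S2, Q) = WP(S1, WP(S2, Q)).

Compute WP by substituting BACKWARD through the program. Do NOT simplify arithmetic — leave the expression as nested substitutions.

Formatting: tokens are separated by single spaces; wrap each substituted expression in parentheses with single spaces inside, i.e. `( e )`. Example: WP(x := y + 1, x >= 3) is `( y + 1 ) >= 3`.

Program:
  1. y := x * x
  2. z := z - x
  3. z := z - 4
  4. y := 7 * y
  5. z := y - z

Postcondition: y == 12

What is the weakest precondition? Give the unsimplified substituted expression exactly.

Answer: ( 7 * ( x * x ) ) == 12

Derivation:
post: y == 12
stmt 5: z := y - z  -- replace 0 occurrence(s) of z with (y - z)
  => y == 12
stmt 4: y := 7 * y  -- replace 1 occurrence(s) of y with (7 * y)
  => ( 7 * y ) == 12
stmt 3: z := z - 4  -- replace 0 occurrence(s) of z with (z - 4)
  => ( 7 * y ) == 12
stmt 2: z := z - x  -- replace 0 occurrence(s) of z with (z - x)
  => ( 7 * y ) == 12
stmt 1: y := x * x  -- replace 1 occurrence(s) of y with (x * x)
  => ( 7 * ( x * x ) ) == 12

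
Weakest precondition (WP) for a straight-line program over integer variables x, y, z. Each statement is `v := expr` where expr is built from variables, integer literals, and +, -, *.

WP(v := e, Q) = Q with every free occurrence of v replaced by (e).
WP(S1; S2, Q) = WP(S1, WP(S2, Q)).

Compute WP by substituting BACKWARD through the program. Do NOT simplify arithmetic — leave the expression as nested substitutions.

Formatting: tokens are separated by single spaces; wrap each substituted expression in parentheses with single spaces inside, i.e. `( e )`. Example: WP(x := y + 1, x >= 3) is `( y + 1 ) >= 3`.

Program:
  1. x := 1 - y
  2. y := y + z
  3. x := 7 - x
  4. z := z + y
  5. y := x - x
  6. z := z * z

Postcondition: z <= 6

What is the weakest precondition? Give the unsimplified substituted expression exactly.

Answer: ( ( z + ( y + z ) ) * ( z + ( y + z ) ) ) <= 6

Derivation:
post: z <= 6
stmt 6: z := z * z  -- replace 1 occurrence(s) of z with (z * z)
  => ( z * z ) <= 6
stmt 5: y := x - x  -- replace 0 occurrence(s) of y with (x - x)
  => ( z * z ) <= 6
stmt 4: z := z + y  -- replace 2 occurrence(s) of z with (z + y)
  => ( ( z + y ) * ( z + y ) ) <= 6
stmt 3: x := 7 - x  -- replace 0 occurrence(s) of x with (7 - x)
  => ( ( z + y ) * ( z + y ) ) <= 6
stmt 2: y := y + z  -- replace 2 occurrence(s) of y with (y + z)
  => ( ( z + ( y + z ) ) * ( z + ( y + z ) ) ) <= 6
stmt 1: x := 1 - y  -- replace 0 occurrence(s) of x with (1 - y)
  => ( ( z + ( y + z ) ) * ( z + ( y + z ) ) ) <= 6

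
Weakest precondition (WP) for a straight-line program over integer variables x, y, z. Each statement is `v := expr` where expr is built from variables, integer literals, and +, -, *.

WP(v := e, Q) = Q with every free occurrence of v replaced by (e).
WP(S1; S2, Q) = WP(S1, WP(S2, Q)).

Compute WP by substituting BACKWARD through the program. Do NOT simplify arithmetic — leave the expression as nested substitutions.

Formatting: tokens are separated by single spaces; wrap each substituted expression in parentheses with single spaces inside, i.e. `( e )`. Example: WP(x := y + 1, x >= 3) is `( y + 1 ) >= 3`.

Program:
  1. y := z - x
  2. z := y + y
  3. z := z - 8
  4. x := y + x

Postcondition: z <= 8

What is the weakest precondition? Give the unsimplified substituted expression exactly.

Answer: ( ( ( z - x ) + ( z - x ) ) - 8 ) <= 8

Derivation:
post: z <= 8
stmt 4: x := y + x  -- replace 0 occurrence(s) of x with (y + x)
  => z <= 8
stmt 3: z := z - 8  -- replace 1 occurrence(s) of z with (z - 8)
  => ( z - 8 ) <= 8
stmt 2: z := y + y  -- replace 1 occurrence(s) of z with (y + y)
  => ( ( y + y ) - 8 ) <= 8
stmt 1: y := z - x  -- replace 2 occurrence(s) of y with (z - x)
  => ( ( ( z - x ) + ( z - x ) ) - 8 ) <= 8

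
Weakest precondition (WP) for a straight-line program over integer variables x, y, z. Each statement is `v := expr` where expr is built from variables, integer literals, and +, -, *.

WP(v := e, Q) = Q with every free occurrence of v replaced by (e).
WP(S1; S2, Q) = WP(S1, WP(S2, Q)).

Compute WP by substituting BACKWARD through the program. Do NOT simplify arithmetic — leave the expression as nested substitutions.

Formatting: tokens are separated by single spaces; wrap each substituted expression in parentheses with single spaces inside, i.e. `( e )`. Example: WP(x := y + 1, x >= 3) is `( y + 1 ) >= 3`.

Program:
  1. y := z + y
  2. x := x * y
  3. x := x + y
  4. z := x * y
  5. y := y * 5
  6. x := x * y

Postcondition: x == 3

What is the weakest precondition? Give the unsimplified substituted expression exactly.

post: x == 3
stmt 6: x := x * y  -- replace 1 occurrence(s) of x with (x * y)
  => ( x * y ) == 3
stmt 5: y := y * 5  -- replace 1 occurrence(s) of y with (y * 5)
  => ( x * ( y * 5 ) ) == 3
stmt 4: z := x * y  -- replace 0 occurrence(s) of z with (x * y)
  => ( x * ( y * 5 ) ) == 3
stmt 3: x := x + y  -- replace 1 occurrence(s) of x with (x + y)
  => ( ( x + y ) * ( y * 5 ) ) == 3
stmt 2: x := x * y  -- replace 1 occurrence(s) of x with (x * y)
  => ( ( ( x * y ) + y ) * ( y * 5 ) ) == 3
stmt 1: y := z + y  -- replace 3 occurrence(s) of y with (z + y)
  => ( ( ( x * ( z + y ) ) + ( z + y ) ) * ( ( z + y ) * 5 ) ) == 3

Answer: ( ( ( x * ( z + y ) ) + ( z + y ) ) * ( ( z + y ) * 5 ) ) == 3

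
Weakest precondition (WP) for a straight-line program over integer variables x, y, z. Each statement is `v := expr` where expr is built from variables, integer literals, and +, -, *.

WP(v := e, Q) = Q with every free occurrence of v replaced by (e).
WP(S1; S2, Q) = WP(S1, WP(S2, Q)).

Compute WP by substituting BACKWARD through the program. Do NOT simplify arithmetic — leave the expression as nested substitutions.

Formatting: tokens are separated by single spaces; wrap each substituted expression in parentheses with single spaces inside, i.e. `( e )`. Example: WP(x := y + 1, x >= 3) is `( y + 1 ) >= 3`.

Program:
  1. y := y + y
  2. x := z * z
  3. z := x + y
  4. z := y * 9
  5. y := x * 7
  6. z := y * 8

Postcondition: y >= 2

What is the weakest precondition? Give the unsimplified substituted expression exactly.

Answer: ( ( z * z ) * 7 ) >= 2

Derivation:
post: y >= 2
stmt 6: z := y * 8  -- replace 0 occurrence(s) of z with (y * 8)
  => y >= 2
stmt 5: y := x * 7  -- replace 1 occurrence(s) of y with (x * 7)
  => ( x * 7 ) >= 2
stmt 4: z := y * 9  -- replace 0 occurrence(s) of z with (y * 9)
  => ( x * 7 ) >= 2
stmt 3: z := x + y  -- replace 0 occurrence(s) of z with (x + y)
  => ( x * 7 ) >= 2
stmt 2: x := z * z  -- replace 1 occurrence(s) of x with (z * z)
  => ( ( z * z ) * 7 ) >= 2
stmt 1: y := y + y  -- replace 0 occurrence(s) of y with (y + y)
  => ( ( z * z ) * 7 ) >= 2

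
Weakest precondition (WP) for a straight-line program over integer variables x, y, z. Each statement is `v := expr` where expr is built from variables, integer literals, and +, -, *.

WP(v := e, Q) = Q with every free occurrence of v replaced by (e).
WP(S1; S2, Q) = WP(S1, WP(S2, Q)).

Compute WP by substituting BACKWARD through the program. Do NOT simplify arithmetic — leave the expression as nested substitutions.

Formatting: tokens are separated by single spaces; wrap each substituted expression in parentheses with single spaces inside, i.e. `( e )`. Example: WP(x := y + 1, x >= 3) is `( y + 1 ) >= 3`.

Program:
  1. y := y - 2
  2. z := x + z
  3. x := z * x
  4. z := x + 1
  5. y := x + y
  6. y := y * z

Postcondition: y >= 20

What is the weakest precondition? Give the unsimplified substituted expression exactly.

post: y >= 20
stmt 6: y := y * z  -- replace 1 occurrence(s) of y with (y * z)
  => ( y * z ) >= 20
stmt 5: y := x + y  -- replace 1 occurrence(s) of y with (x + y)
  => ( ( x + y ) * z ) >= 20
stmt 4: z := x + 1  -- replace 1 occurrence(s) of z with (x + 1)
  => ( ( x + y ) * ( x + 1 ) ) >= 20
stmt 3: x := z * x  -- replace 2 occurrence(s) of x with (z * x)
  => ( ( ( z * x ) + y ) * ( ( z * x ) + 1 ) ) >= 20
stmt 2: z := x + z  -- replace 2 occurrence(s) of z with (x + z)
  => ( ( ( ( x + z ) * x ) + y ) * ( ( ( x + z ) * x ) + 1 ) ) >= 20
stmt 1: y := y - 2  -- replace 1 occurrence(s) of y with (y - 2)
  => ( ( ( ( x + z ) * x ) + ( y - 2 ) ) * ( ( ( x + z ) * x ) + 1 ) ) >= 20

Answer: ( ( ( ( x + z ) * x ) + ( y - 2 ) ) * ( ( ( x + z ) * x ) + 1 ) ) >= 20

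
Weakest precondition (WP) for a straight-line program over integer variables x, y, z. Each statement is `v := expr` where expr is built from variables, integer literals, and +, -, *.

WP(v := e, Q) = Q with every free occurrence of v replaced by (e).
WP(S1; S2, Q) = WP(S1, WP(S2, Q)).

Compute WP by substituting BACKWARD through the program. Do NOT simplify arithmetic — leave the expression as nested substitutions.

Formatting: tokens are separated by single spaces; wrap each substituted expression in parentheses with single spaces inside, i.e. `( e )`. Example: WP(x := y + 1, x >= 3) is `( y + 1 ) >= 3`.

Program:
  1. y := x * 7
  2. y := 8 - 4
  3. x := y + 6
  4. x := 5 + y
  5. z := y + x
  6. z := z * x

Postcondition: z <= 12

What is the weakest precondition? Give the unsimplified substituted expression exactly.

post: z <= 12
stmt 6: z := z * x  -- replace 1 occurrence(s) of z with (z * x)
  => ( z * x ) <= 12
stmt 5: z := y + x  -- replace 1 occurrence(s) of z with (y + x)
  => ( ( y + x ) * x ) <= 12
stmt 4: x := 5 + y  -- replace 2 occurrence(s) of x with (5 + y)
  => ( ( y + ( 5 + y ) ) * ( 5 + y ) ) <= 12
stmt 3: x := y + 6  -- replace 0 occurrence(s) of x with (y + 6)
  => ( ( y + ( 5 + y ) ) * ( 5 + y ) ) <= 12
stmt 2: y := 8 - 4  -- replace 3 occurrence(s) of y with (8 - 4)
  => ( ( ( 8 - 4 ) + ( 5 + ( 8 - 4 ) ) ) * ( 5 + ( 8 - 4 ) ) ) <= 12
stmt 1: y := x * 7  -- replace 0 occurrence(s) of y with (x * 7)
  => ( ( ( 8 - 4 ) + ( 5 + ( 8 - 4 ) ) ) * ( 5 + ( 8 - 4 ) ) ) <= 12

Answer: ( ( ( 8 - 4 ) + ( 5 + ( 8 - 4 ) ) ) * ( 5 + ( 8 - 4 ) ) ) <= 12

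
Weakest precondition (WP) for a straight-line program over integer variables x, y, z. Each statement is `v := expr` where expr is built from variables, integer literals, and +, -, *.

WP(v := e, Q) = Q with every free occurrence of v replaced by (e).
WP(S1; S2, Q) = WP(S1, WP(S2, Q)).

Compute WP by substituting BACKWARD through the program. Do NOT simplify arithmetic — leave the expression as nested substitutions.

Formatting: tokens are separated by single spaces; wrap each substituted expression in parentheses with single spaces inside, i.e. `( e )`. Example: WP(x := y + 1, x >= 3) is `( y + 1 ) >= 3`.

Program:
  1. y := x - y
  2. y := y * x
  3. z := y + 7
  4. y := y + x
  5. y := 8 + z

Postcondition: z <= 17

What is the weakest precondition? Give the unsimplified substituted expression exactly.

Answer: ( ( ( x - y ) * x ) + 7 ) <= 17

Derivation:
post: z <= 17
stmt 5: y := 8 + z  -- replace 0 occurrence(s) of y with (8 + z)
  => z <= 17
stmt 4: y := y + x  -- replace 0 occurrence(s) of y with (y + x)
  => z <= 17
stmt 3: z := y + 7  -- replace 1 occurrence(s) of z with (y + 7)
  => ( y + 7 ) <= 17
stmt 2: y := y * x  -- replace 1 occurrence(s) of y with (y * x)
  => ( ( y * x ) + 7 ) <= 17
stmt 1: y := x - y  -- replace 1 occurrence(s) of y with (x - y)
  => ( ( ( x - y ) * x ) + 7 ) <= 17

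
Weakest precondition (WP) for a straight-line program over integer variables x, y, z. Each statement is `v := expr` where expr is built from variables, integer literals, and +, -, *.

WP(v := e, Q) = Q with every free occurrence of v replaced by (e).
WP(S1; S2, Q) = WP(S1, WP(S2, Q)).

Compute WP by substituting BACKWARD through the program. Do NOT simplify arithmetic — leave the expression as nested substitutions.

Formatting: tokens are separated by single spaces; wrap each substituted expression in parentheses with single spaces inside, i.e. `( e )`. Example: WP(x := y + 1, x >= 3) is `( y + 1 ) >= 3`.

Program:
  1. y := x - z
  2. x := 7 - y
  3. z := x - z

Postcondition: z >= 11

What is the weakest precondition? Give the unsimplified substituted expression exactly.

Answer: ( ( 7 - ( x - z ) ) - z ) >= 11

Derivation:
post: z >= 11
stmt 3: z := x - z  -- replace 1 occurrence(s) of z with (x - z)
  => ( x - z ) >= 11
stmt 2: x := 7 - y  -- replace 1 occurrence(s) of x with (7 - y)
  => ( ( 7 - y ) - z ) >= 11
stmt 1: y := x - z  -- replace 1 occurrence(s) of y with (x - z)
  => ( ( 7 - ( x - z ) ) - z ) >= 11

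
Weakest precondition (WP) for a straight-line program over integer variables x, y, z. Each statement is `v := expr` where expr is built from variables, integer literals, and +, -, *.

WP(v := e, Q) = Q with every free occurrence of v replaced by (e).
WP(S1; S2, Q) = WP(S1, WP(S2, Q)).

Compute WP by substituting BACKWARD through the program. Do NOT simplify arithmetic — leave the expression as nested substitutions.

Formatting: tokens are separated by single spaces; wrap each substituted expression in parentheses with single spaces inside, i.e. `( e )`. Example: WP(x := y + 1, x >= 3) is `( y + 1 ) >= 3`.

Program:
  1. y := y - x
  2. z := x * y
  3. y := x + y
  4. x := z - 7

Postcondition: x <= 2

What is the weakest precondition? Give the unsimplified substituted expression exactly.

Answer: ( ( x * ( y - x ) ) - 7 ) <= 2

Derivation:
post: x <= 2
stmt 4: x := z - 7  -- replace 1 occurrence(s) of x with (z - 7)
  => ( z - 7 ) <= 2
stmt 3: y := x + y  -- replace 0 occurrence(s) of y with (x + y)
  => ( z - 7 ) <= 2
stmt 2: z := x * y  -- replace 1 occurrence(s) of z with (x * y)
  => ( ( x * y ) - 7 ) <= 2
stmt 1: y := y - x  -- replace 1 occurrence(s) of y with (y - x)
  => ( ( x * ( y - x ) ) - 7 ) <= 2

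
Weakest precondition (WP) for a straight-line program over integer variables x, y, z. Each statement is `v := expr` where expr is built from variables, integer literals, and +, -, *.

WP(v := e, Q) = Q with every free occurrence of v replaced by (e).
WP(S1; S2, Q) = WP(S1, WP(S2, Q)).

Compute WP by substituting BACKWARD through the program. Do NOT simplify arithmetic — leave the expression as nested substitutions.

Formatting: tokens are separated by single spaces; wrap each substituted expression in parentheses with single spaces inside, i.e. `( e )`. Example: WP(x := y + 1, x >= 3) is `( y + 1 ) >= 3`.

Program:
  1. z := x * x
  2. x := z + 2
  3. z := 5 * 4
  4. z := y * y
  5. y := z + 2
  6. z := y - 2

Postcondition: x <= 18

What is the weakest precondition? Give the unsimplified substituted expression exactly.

Answer: ( ( x * x ) + 2 ) <= 18

Derivation:
post: x <= 18
stmt 6: z := y - 2  -- replace 0 occurrence(s) of z with (y - 2)
  => x <= 18
stmt 5: y := z + 2  -- replace 0 occurrence(s) of y with (z + 2)
  => x <= 18
stmt 4: z := y * y  -- replace 0 occurrence(s) of z with (y * y)
  => x <= 18
stmt 3: z := 5 * 4  -- replace 0 occurrence(s) of z with (5 * 4)
  => x <= 18
stmt 2: x := z + 2  -- replace 1 occurrence(s) of x with (z + 2)
  => ( z + 2 ) <= 18
stmt 1: z := x * x  -- replace 1 occurrence(s) of z with (x * x)
  => ( ( x * x ) + 2 ) <= 18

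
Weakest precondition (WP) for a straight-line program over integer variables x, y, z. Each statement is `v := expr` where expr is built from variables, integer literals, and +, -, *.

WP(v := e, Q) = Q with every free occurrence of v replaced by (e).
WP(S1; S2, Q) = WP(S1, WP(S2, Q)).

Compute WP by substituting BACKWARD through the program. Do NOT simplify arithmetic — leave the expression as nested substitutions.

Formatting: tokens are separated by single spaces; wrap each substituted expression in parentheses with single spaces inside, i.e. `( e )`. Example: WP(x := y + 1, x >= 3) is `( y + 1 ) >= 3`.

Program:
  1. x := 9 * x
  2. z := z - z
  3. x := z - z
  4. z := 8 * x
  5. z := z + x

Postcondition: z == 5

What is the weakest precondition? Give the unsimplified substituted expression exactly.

post: z == 5
stmt 5: z := z + x  -- replace 1 occurrence(s) of z with (z + x)
  => ( z + x ) == 5
stmt 4: z := 8 * x  -- replace 1 occurrence(s) of z with (8 * x)
  => ( ( 8 * x ) + x ) == 5
stmt 3: x := z - z  -- replace 2 occurrence(s) of x with (z - z)
  => ( ( 8 * ( z - z ) ) + ( z - z ) ) == 5
stmt 2: z := z - z  -- replace 4 occurrence(s) of z with (z - z)
  => ( ( 8 * ( ( z - z ) - ( z - z ) ) ) + ( ( z - z ) - ( z - z ) ) ) == 5
stmt 1: x := 9 * x  -- replace 0 occurrence(s) of x with (9 * x)
  => ( ( 8 * ( ( z - z ) - ( z - z ) ) ) + ( ( z - z ) - ( z - z ) ) ) == 5

Answer: ( ( 8 * ( ( z - z ) - ( z - z ) ) ) + ( ( z - z ) - ( z - z ) ) ) == 5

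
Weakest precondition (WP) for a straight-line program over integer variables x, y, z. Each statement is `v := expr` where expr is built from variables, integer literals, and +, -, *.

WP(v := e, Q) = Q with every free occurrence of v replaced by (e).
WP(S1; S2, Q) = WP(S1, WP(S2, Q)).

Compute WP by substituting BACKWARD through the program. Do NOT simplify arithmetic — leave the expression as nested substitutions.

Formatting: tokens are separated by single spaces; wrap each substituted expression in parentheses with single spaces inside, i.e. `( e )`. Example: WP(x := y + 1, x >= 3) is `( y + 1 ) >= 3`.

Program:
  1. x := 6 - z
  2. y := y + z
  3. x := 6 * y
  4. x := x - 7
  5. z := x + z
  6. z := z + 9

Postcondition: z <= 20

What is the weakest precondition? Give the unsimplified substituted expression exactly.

Answer: ( ( ( ( 6 * ( y + z ) ) - 7 ) + z ) + 9 ) <= 20

Derivation:
post: z <= 20
stmt 6: z := z + 9  -- replace 1 occurrence(s) of z with (z + 9)
  => ( z + 9 ) <= 20
stmt 5: z := x + z  -- replace 1 occurrence(s) of z with (x + z)
  => ( ( x + z ) + 9 ) <= 20
stmt 4: x := x - 7  -- replace 1 occurrence(s) of x with (x - 7)
  => ( ( ( x - 7 ) + z ) + 9 ) <= 20
stmt 3: x := 6 * y  -- replace 1 occurrence(s) of x with (6 * y)
  => ( ( ( ( 6 * y ) - 7 ) + z ) + 9 ) <= 20
stmt 2: y := y + z  -- replace 1 occurrence(s) of y with (y + z)
  => ( ( ( ( 6 * ( y + z ) ) - 7 ) + z ) + 9 ) <= 20
stmt 1: x := 6 - z  -- replace 0 occurrence(s) of x with (6 - z)
  => ( ( ( ( 6 * ( y + z ) ) - 7 ) + z ) + 9 ) <= 20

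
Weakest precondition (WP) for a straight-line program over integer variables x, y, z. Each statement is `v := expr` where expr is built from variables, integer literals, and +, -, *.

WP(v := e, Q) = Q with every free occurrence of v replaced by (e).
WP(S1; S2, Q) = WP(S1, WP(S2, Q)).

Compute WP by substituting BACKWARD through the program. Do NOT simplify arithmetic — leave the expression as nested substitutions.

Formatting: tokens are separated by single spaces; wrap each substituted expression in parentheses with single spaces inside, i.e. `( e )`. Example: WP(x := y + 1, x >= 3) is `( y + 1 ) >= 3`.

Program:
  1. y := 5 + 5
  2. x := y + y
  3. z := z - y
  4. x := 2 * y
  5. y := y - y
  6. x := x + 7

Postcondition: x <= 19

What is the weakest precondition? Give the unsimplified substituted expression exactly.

Answer: ( ( 2 * ( 5 + 5 ) ) + 7 ) <= 19

Derivation:
post: x <= 19
stmt 6: x := x + 7  -- replace 1 occurrence(s) of x with (x + 7)
  => ( x + 7 ) <= 19
stmt 5: y := y - y  -- replace 0 occurrence(s) of y with (y - y)
  => ( x + 7 ) <= 19
stmt 4: x := 2 * y  -- replace 1 occurrence(s) of x with (2 * y)
  => ( ( 2 * y ) + 7 ) <= 19
stmt 3: z := z - y  -- replace 0 occurrence(s) of z with (z - y)
  => ( ( 2 * y ) + 7 ) <= 19
stmt 2: x := y + y  -- replace 0 occurrence(s) of x with (y + y)
  => ( ( 2 * y ) + 7 ) <= 19
stmt 1: y := 5 + 5  -- replace 1 occurrence(s) of y with (5 + 5)
  => ( ( 2 * ( 5 + 5 ) ) + 7 ) <= 19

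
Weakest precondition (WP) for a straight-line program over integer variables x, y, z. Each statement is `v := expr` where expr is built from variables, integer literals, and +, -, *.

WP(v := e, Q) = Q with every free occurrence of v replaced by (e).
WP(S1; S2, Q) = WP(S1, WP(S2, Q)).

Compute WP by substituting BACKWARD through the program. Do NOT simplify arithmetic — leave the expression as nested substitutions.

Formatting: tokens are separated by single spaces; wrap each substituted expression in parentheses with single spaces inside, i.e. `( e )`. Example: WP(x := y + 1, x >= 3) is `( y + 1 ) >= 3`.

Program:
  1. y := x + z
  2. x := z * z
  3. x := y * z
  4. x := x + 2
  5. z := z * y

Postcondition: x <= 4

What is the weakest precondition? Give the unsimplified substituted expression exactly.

post: x <= 4
stmt 5: z := z * y  -- replace 0 occurrence(s) of z with (z * y)
  => x <= 4
stmt 4: x := x + 2  -- replace 1 occurrence(s) of x with (x + 2)
  => ( x + 2 ) <= 4
stmt 3: x := y * z  -- replace 1 occurrence(s) of x with (y * z)
  => ( ( y * z ) + 2 ) <= 4
stmt 2: x := z * z  -- replace 0 occurrence(s) of x with (z * z)
  => ( ( y * z ) + 2 ) <= 4
stmt 1: y := x + z  -- replace 1 occurrence(s) of y with (x + z)
  => ( ( ( x + z ) * z ) + 2 ) <= 4

Answer: ( ( ( x + z ) * z ) + 2 ) <= 4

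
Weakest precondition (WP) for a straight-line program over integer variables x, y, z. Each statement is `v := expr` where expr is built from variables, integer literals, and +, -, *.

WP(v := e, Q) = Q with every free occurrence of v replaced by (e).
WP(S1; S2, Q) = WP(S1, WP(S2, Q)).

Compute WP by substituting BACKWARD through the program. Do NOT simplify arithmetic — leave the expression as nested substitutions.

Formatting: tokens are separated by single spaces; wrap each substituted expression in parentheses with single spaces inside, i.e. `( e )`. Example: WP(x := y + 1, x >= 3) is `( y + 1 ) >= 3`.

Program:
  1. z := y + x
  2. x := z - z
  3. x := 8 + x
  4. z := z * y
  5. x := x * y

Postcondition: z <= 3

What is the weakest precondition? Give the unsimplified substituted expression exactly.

Answer: ( ( y + x ) * y ) <= 3

Derivation:
post: z <= 3
stmt 5: x := x * y  -- replace 0 occurrence(s) of x with (x * y)
  => z <= 3
stmt 4: z := z * y  -- replace 1 occurrence(s) of z with (z * y)
  => ( z * y ) <= 3
stmt 3: x := 8 + x  -- replace 0 occurrence(s) of x with (8 + x)
  => ( z * y ) <= 3
stmt 2: x := z - z  -- replace 0 occurrence(s) of x with (z - z)
  => ( z * y ) <= 3
stmt 1: z := y + x  -- replace 1 occurrence(s) of z with (y + x)
  => ( ( y + x ) * y ) <= 3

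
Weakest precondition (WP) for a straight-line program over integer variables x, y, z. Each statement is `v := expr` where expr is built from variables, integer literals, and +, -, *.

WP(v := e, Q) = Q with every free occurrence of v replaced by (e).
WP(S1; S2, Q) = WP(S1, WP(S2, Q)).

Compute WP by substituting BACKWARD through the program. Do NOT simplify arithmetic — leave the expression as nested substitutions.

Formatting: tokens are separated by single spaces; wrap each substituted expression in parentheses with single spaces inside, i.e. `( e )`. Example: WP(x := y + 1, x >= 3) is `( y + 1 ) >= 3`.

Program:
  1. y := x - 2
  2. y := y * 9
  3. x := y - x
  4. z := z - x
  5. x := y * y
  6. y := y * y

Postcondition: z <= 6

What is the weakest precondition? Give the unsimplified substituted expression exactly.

post: z <= 6
stmt 6: y := y * y  -- replace 0 occurrence(s) of y with (y * y)
  => z <= 6
stmt 5: x := y * y  -- replace 0 occurrence(s) of x with (y * y)
  => z <= 6
stmt 4: z := z - x  -- replace 1 occurrence(s) of z with (z - x)
  => ( z - x ) <= 6
stmt 3: x := y - x  -- replace 1 occurrence(s) of x with (y - x)
  => ( z - ( y - x ) ) <= 6
stmt 2: y := y * 9  -- replace 1 occurrence(s) of y with (y * 9)
  => ( z - ( ( y * 9 ) - x ) ) <= 6
stmt 1: y := x - 2  -- replace 1 occurrence(s) of y with (x - 2)
  => ( z - ( ( ( x - 2 ) * 9 ) - x ) ) <= 6

Answer: ( z - ( ( ( x - 2 ) * 9 ) - x ) ) <= 6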